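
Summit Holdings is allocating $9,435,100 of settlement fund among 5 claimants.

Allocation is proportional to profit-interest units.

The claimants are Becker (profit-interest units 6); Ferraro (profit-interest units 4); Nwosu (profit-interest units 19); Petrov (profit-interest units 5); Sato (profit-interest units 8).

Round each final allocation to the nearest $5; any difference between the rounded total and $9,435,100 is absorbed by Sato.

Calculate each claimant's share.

Becker: $1,347,870 · Ferraro: $898,580 · Nwosu: $4,268,260 · Petrov: $1,123,225 · Sato: $1,797,165

Total profit-interest units = 42.
Unrounded shares: Becker 6/42 × $9,435,100 = 1,347,871.43; Ferraro 4/42 × $9,435,100 = 898,580.95; Nwosu 19/42 × $9,435,100 = 4,268,259.52; Petrov 5/42 × $9,435,100 = 1,123,226.19; Sato 8/42 × $9,435,100 = 1,797,161.90.
After rounding ($5): Becker $1,347,870; Ferraro $898,580; Nwosu $4,268,260; Petrov $1,123,225; Sato $1,797,160. Sum = $9,435,095.
Difference $9,435,100 − $9,435,095 = +$5 applied to Sato: Sato becomes $1,797,165.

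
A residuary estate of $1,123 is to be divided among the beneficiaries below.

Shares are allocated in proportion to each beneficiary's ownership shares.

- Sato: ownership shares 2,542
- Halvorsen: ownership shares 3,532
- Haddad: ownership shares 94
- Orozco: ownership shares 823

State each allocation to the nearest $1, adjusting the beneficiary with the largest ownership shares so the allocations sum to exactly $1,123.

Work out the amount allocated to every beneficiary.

Sato: $408 · Halvorsen: $568 · Haddad: $15 · Orozco: $132

Combined ownership shares = 2,542 + 3,532 + 94 + 823 = 6,991.
Unrounded shares: Sato 408.33; Halvorsen 567.36; Haddad 15.10; Orozco 132.20.
After rounding ($1): Sato $408; Halvorsen $567; Haddad $15; Orozco $132. Sum = $1,122.
Difference $1,123 − $1,122 = +$1 applied to largest ownership shares (Halvorsen): Halvorsen becomes $568.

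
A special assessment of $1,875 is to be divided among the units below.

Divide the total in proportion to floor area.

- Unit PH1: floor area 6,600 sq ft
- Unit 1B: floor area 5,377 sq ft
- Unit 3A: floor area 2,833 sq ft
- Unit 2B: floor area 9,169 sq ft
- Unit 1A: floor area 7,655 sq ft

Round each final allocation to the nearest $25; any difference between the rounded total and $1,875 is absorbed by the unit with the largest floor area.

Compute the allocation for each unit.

Floor area total: 31,634.
Proportional shares: Unit PH1 6,600/31,634 × $1,875 = 391.19; Unit 1B 5,377/31,634 × $1,875 = 318.70; Unit 3A 2,833/31,634 × $1,875 = 167.92; Unit 2B 9,169/31,634 × $1,875 = 543.46; Unit 1A 7,655/31,634 × $1,875 = 453.72.
At nearest $25: Unit PH1 $400; Unit 1B $325; Unit 3A $175; Unit 2B $550; Unit 1A $450. Sum = $1,900.
Difference $1,875 − $1,900 = −$25 applied to largest floor area (Unit 2B): Unit 2B becomes $525.

Unit PH1: $400 · Unit 1B: $325 · Unit 3A: $175 · Unit 2B: $525 · Unit 1A: $450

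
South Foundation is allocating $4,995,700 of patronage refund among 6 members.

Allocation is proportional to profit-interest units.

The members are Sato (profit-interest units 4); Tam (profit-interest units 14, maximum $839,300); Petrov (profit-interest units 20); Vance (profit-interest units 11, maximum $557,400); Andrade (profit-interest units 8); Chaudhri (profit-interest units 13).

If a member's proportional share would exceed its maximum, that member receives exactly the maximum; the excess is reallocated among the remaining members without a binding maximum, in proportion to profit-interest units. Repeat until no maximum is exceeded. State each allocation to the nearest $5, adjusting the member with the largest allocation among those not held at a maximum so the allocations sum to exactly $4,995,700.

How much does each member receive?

Sato: $319,910 · Tam: $839,300 · Petrov: $1,599,560 · Vance: $557,400 · Andrade: $639,820 · Chaudhri: $1,039,710

Combined profit-interest units = 70.
Unconstrained shares: Sato 285,468.57; Tam 999,140.00; Petrov 1,427,342.86; Vance 785,038.57; Andrade 570,937.14; Chaudhri 927,772.86.
Capped: Tam ($839,300), Vance ($557,400); remaining pool $3,599,000 reallocated over remaining profit-interest units 45.
Remaining shares: Sato 319,911.11 → $319,910; Petrov 1,599,555.56 → $1,599,555; Andrade 639,822.22 → $639,820; Chaudhri 1,039,711.11 → $1,039,710.
Rounding difference +$5 applied to Petrov → $1,599,560.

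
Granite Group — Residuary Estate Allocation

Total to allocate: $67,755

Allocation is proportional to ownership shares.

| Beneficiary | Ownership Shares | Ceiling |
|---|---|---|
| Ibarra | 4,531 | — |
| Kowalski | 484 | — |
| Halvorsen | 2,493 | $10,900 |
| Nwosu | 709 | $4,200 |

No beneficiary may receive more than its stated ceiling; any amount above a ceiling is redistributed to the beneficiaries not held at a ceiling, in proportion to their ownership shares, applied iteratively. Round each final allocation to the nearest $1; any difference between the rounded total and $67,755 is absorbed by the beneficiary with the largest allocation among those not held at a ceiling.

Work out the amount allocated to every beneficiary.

Total ownership shares = 8,217.
Pro-rata shares before constraints: Ibarra 37,361.31; Kowalski 3,990.92; Halvorsen 20,556.56; Nwosu 5,846.21.
Cap binds for Halvorsen ($10,900), Nwosu ($4,200); remaining pool $52,655 reallocated over remaining ownership shares 5,015.
Shares after redistribution: Ibarra 47,573.24 → $47,573; Kowalski 5,081.76 → $5,082.

Ibarra: $47,573 | Kowalski: $5,082 | Halvorsen: $10,900 | Nwosu: $4,200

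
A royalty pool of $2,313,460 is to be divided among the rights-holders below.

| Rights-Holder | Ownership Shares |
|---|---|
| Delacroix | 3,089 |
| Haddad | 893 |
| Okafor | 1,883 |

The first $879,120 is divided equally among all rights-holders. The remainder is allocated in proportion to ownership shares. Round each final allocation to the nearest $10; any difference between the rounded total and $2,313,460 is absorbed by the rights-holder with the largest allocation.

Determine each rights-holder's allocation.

Delacroix: $1,048,480 · Haddad: $511,430 · Okafor: $753,550

$879,120 shared equally gives $293,040 per rights-holder.
Remainder $1,434,340 by ownership shares (total 5,865): Delacroix 755,443.52 → $755,440; Haddad 218,391.41 → $218,390; Okafor 460,505.07 → $460,510.
Totals: Delacroix $293,040 + $755,440 = $1,048,480; Haddad $293,040 + $218,390 = $511,430; Okafor $293,040 + $460,510 = $753,550.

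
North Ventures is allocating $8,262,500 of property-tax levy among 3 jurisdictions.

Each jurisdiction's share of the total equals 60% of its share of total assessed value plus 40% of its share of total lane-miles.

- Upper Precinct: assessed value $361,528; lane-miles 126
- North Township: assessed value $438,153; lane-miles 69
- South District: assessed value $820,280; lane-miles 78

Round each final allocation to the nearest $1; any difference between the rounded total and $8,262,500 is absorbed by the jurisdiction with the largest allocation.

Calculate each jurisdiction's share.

Assessed value total 1,619,961; lane-miles total 273.
Blended shares (60% assessed value + 40% lane-miles): Upper Precinct 0.3185; North Township 0.2634; South District 0.4181.
Raw shares: Upper Precinct 2,631,753.88; North Township 2,176,191.27; South District 3,454,554.85.
Rounded to nearest $1: Upper Precinct $2,631,754; North Township $2,176,191; South District $3,454,555. Sum = $8,262,500.
Sum already equals the total — no adjustment.

Upper Precinct: $2,631,754 · North Township: $2,176,191 · South District: $3,454,555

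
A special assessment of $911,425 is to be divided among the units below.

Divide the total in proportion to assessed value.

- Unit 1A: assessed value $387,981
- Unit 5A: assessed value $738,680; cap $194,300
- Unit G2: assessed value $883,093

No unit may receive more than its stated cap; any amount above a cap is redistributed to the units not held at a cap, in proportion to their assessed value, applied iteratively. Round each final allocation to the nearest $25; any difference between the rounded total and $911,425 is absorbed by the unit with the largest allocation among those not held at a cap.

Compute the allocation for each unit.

Unit 1A: $218,900; Unit 5A: $194,300; Unit G2: $498,225

Total assessed value = 2,009,754.
Proportional shares (ignoring caps): Unit 1A 175,949.68; Unit 5A 334,991.95; Unit G2 400,483.36.
Cap binds for Unit 5A ($194,300); remaining pool $717,125 reallocated over remaining assessed value 1,271,074.
Shares after redistribution: Unit 1A 218,894.32 → $218,900; Unit G2 498,230.68 → $498,225.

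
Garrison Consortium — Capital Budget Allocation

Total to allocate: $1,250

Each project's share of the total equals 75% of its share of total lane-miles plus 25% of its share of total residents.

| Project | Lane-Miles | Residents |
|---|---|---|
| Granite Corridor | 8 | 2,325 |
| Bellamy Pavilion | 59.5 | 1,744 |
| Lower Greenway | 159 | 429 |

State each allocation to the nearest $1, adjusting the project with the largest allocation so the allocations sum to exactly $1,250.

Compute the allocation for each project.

Totals — lane-miles 226.5, residents 4,498.
Combined weights (75% lane-miles + 25% residents): Granite Corridor 0.1557; Bellamy Pavilion 0.2940; Lower Greenway 0.5503.
Unrounded shares: Granite Corridor 194.64; Bellamy Pavilion 367.44; Lower Greenway 687.92.
After rounding ($1): Granite Corridor $195; Bellamy Pavilion $367; Lower Greenway $688. Sum = $1,250.
Rounded total matches; no reconciliation needed.

Granite Corridor: $195 · Bellamy Pavilion: $367 · Lower Greenway: $688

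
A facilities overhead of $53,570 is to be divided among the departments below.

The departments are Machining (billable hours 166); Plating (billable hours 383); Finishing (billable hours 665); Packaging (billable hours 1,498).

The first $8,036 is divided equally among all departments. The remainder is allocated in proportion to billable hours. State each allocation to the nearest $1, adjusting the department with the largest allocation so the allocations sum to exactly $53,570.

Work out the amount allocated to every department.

Machining: $4,796 · Plating: $8,440 · Finishing: $13,174 · Packaging: $27,160

$8,036 shared equally gives $2,009 per department.
Remainder $45,534 by billable hours (total 2,712): Machining 2,787.11 → $2,787; Plating 6,430.502 → $6,431; Finishing 11,165.23 → $11,165; Packaging 25,151.15 → $25,151.
Totals: Machining $2,009 + $2,787 = $4,796; Plating $2,009 + $6,431 = $8,440; Finishing $2,009 + $11,165 = $13,174; Packaging $2,009 + $25,151 = $27,160.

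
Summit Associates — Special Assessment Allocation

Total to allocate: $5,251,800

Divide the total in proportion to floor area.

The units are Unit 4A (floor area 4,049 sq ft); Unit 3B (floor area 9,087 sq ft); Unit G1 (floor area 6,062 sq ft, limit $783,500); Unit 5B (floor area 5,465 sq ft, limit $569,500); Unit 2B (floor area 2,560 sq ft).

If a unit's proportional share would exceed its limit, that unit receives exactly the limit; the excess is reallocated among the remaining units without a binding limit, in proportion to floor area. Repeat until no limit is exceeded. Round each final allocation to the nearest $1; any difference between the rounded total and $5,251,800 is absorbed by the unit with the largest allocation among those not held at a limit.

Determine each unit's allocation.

Unit 4A: $1,005,749 · Unit 3B: $2,257,161 · Unit G1: $783,500 · Unit 5B: $569,500 · Unit 2B: $635,890

Total floor area = 27,223.
Proportional shares (ignoring caps): Unit 4A 781,123.98; Unit 3B 1,753,043.62; Unit G1 1,169,467.42; Unit 5B 1,054,295.52; Unit 2B 493,869.45.
Held at cap: Unit G1 ($783,500), Unit 5B ($569,500); remaining pool $3,898,800 reallocated over remaining floor area 15,696.
Redistributed shares: Unit 4A 1,005,749.31 → $1,005,749; Unit 3B 2,257,160.78 → $2,257,161; Unit 2B 635,889.91 → $635,890.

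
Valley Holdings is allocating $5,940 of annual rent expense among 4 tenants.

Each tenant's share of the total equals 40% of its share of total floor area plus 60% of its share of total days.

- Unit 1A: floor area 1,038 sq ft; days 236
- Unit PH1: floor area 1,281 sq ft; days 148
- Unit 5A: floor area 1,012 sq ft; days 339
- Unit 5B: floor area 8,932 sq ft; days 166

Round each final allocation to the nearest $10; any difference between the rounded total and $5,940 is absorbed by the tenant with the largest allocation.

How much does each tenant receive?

Unit 1A: $1,150 · Unit PH1: $840 · Unit 5A: $1,560 · Unit 5B: $2,390

Floor area total 12,263; days total 889.
Composite weights (40% floor area + 60% days): Unit 1A 0.1931; Unit PH1 0.1417; Unit 5A 0.2618; Unit 5B 0.4034.
Unrounded shares: Unit 1A 1,147.24; Unit PH1 841.53; Unit 5A 1,555.13; Unit 5B 2,396.10.
After rounding ($10): Unit 1A $1,150; Unit PH1 $840; Unit 5A $1,560; Unit 5B $2,400. Sum = $5,950.
Difference $5,940 − $5,950 = −$10 applied to largest allocation (Unit 5B): Unit 5B becomes $2,390.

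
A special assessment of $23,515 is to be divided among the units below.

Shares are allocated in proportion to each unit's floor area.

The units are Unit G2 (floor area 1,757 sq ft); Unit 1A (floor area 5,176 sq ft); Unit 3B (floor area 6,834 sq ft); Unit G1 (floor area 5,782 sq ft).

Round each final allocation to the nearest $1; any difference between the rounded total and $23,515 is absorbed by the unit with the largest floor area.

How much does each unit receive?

Floor area total: 1,757 + 5,176 + 6,834 + 5,782 = 19,549.
Unrounded shares: Unit G2 2,113.45; Unit 1A 6,226.08; Unit 3B 8,220.45; Unit G1 6,955.02.
At nearest $1: Unit G2 $2,113; Unit 1A $6,226; Unit 3B $8,220; Unit G1 $6,955. Sum = $23,514.
Difference $23,515 − $23,514 = +$1 applied to largest floor area (Unit 3B): Unit 3B becomes $8,221.

Unit G2: $2,113 · Unit 1A: $6,226 · Unit 3B: $8,221 · Unit G1: $6,955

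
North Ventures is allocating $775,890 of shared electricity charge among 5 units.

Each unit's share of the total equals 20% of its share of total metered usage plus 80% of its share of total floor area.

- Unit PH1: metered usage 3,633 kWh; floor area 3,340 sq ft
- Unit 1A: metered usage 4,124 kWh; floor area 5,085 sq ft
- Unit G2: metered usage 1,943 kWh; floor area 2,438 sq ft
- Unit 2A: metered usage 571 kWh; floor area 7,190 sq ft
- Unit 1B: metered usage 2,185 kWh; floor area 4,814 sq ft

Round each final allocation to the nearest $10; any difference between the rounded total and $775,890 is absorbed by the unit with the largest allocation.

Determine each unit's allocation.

Totals — metered usage 12,456, floor area 22,867.
Composite weights (20% metered usage + 80% floor area): Unit PH1 0.1752; Unit 1A 0.2441; Unit G2 0.1165; Unit 2A 0.2607; Unit 1B 0.2035.
Unrounded shares: Unit PH1 135,922.69; Unit 1A 189,406.67; Unit G2 90,384.23; Unit 2A 202,282.12; Unit 1B 157,894.29.
After rounding ($10): Unit PH1 $135,920; Unit 1A $189,410; Unit G2 $90,380; Unit 2A $202,280; Unit 1B $157,890. Sum = $775,880.
Difference $775,890 − $775,880 = +$10 applied to largest allocation (Unit 2A): Unit 2A becomes $202,290.

Unit PH1: $135,920; Unit 1A: $189,410; Unit G2: $90,380; Unit 2A: $202,290; Unit 1B: $157,890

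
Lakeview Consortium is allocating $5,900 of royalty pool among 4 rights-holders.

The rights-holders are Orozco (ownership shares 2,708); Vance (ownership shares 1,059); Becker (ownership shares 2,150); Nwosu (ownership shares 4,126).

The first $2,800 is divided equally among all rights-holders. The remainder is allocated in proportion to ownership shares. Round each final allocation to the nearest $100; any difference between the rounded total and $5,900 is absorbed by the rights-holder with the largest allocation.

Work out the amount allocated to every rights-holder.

Orozco: $1,500 · Vance: $1,000 · Becker: $1,400 · Nwosu: $2,000

Equal tier: $2,800 ÷ 4 = $700 apiece.
Remainder $3,100 by ownership shares (total 10,043): Orozco 835.89 → $800; Vance 326.88 → $300; Becker 663.65 → $700; Nwosu 1,273.58 → $1,300.
Totals: Orozco $700 + $800 = $1,500; Vance $700 + $300 = $1,000; Becker $700 + $700 = $1,400; Nwosu $700 + $1,300 = $2,000.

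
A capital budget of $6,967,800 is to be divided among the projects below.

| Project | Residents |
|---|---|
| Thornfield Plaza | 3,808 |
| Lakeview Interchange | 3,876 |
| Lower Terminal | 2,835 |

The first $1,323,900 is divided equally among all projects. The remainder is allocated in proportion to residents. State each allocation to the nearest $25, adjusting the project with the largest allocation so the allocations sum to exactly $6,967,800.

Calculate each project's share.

First tranche $1,323,900 split equally: $441,300 each.
Remainder $5,643,900 by residents (total 10,519): Thornfield Plaza 2,043,157.26 → $2,043,150; Lakeview Interchange 2,079,642.21 → $2,079,650; Lower Terminal 1,521,100.53 → $1,521,100.
Totals: Thornfield Plaza $441,300 + $2,043,150 = $2,484,450; Lakeview Interchange $441,300 + $2,079,650 = $2,520,950; Lower Terminal $441,300 + $1,521,100 = $1,962,400.

Thornfield Plaza: $2,484,450 · Lakeview Interchange: $2,520,950 · Lower Terminal: $1,962,400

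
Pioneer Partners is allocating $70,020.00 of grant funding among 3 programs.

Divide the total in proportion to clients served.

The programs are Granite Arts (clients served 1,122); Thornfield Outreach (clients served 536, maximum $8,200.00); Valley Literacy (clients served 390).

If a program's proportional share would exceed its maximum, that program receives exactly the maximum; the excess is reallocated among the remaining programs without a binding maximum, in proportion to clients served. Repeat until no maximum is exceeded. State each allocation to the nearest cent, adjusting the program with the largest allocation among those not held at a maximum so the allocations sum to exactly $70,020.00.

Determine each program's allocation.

Total clients served = 2,048.
Proportional shares (ignoring caps): Granite Arts 38,360.5664; Thornfield Outreach 18,325.5469; Valley Literacy 13,333.8867.
Held at cap: Thornfield Outreach ($8,200.00); balance $61,820.00 reallocated over remaining clients served 1,512.
Redistributed shares: Granite Arts 45,874.3651 → $45,874.37; Valley Literacy 15,945.6349 → $15,945.63.

Granite Arts: $45,874.37; Thornfield Outreach: $8,200.00; Valley Literacy: $15,945.63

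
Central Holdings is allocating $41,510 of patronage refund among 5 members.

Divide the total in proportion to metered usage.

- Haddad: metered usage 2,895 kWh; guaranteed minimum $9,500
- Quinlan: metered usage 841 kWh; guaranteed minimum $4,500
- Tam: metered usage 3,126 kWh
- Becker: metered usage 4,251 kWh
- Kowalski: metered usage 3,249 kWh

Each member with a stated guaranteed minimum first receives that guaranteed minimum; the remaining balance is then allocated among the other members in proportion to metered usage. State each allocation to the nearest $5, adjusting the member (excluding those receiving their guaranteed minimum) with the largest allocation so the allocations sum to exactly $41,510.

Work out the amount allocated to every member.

Minimums first: Haddad $9,500; Quinlan $4,500. Balance $27,510.
Balance split over remaining metered usage 10,626: Tam 8,093.00 → $8,095; Becker 11,005.55 → $11,005; Kowalski 8,411.44 → $8,410.

Haddad: $9,500 | Quinlan: $4,500 | Tam: $8,095 | Becker: $11,005 | Kowalski: $8,410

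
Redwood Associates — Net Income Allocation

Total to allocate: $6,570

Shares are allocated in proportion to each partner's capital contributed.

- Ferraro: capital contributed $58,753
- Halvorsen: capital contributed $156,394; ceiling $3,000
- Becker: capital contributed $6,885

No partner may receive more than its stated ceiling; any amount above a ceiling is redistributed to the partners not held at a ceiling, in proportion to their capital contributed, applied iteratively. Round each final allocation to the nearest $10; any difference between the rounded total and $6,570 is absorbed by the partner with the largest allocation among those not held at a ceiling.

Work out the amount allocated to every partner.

Ferraro: $3,200 | Halvorsen: $3,000 | Becker: $370

Total capital contributed = 222,032.
Unconstrained shares: Ferraro 1,738.52; Halvorsen 4,627.75; Becker 203.73.
Capped: Halvorsen ($3,000); residual $3,570 reallocated over remaining capital contributed 65,638.
Redistributed shares: Ferraro 3,195.53 → $3,200; Becker 374.47 → $370.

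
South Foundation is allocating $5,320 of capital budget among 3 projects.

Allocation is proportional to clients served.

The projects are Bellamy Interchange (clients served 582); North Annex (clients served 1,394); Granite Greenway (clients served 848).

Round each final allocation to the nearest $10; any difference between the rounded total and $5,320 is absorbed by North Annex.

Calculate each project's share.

Bellamy Interchange: $1,100 · North Annex: $2,620 · Granite Greenway: $1,600

Sum of clients served: 2,824.
Raw shares: Bellamy Interchange 582/2,824 × $5,320 = 1,096.40; North Annex 1,394/2,824 × $5,320 = 2,626.09; Granite Greenway 848/2,824 × $5,320 = 1,597.51.
Rounded to nearest $10: Bellamy Interchange $1,100; North Annex $2,630; Granite Greenway $1,600. Sum = $5,330.
Difference $5,320 − $5,330 = −$10 applied to North Annex: North Annex becomes $2,620.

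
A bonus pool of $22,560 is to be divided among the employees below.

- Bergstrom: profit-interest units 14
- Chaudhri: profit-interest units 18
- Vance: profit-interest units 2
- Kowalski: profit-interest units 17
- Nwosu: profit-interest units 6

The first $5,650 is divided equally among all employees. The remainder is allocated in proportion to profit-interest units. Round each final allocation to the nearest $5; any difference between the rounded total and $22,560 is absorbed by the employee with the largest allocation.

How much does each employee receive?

Bergstrom: $5,285 | Chaudhri: $6,465 | Vance: $1,725 | Kowalski: $6,175 | Nwosu: $2,910

$5,650 shared equally gives $1,130 per employee.
Remainder $16,910 by profit-interest units (total 57): Bergstrom 4,153.33 → $4,155; Chaudhri 5,340.00 → $5,340; Vance 593.33 → $595; Kowalski 5,043.33 → $5,045; Nwosu 1,780.00 → $1,780.
Rounding difference −$5 on remainder applied to Chaudhri.
Totals: Bergstrom $1,130 + $4,155 = $5,285; Chaudhri $1,130 + $5,335 = $6,465; Vance $1,130 + $595 = $1,725; Kowalski $1,130 + $5,045 = $6,175; Nwosu $1,130 + $1,780 = $2,910.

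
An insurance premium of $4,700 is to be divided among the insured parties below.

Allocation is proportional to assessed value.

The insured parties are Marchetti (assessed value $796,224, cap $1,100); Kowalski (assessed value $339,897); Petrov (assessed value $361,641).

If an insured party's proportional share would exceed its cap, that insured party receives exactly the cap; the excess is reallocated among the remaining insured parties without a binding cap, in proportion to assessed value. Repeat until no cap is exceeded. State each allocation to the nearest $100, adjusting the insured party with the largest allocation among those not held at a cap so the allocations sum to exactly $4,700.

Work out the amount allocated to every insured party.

Total assessed value = 1,497,762.
Unconstrained shares: Marchetti 2,498.56; Kowalski 1,066.60; Petrov 1,134.83.
Capped: Marchetti ($1,100); remaining pool $3,600 reallocated over remaining assessed value 701,538.
Remaining shares: Kowalski 1,744.21 → $1,700; Petrov 1,855.79 → $1,900.

Marchetti: $1,100 · Kowalski: $1,700 · Petrov: $1,900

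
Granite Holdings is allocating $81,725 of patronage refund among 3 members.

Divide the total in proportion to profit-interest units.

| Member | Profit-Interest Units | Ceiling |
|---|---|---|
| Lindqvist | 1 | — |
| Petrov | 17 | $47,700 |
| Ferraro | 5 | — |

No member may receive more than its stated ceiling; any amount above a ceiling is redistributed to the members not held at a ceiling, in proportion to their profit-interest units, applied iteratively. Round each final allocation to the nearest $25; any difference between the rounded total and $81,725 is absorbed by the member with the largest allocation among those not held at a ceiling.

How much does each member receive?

Total profit-interest units = 23.
Pro-rata shares before constraints: Lindqvist 3,553.26; Petrov 60,405.43; Ferraro 17,766.30.
Cap binds for Petrov ($47,700); balance $34,025 reallocated over remaining profit-interest units 6.
Redistributed shares: Lindqvist 5,670.83 → $5,675; Ferraro 28,354.17 → $28,350.

Lindqvist: $5,675; Petrov: $47,700; Ferraro: $28,350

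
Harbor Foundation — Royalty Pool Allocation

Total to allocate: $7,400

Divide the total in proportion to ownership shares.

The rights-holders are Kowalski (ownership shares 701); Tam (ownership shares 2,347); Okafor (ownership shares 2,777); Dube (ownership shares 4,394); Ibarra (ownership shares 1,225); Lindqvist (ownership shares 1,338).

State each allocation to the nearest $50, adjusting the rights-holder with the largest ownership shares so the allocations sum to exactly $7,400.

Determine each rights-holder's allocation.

Total ownership shares = 701 + 2,347 + 2,777 + 4,394 + 1,225 + 1,338 = 12,782.
Unrounded shares: Kowalski 405.84; Tam 1,358.77; Okafor 1,607.71; Dube 2,543.86; Ibarra 709.20; Lindqvist 774.62.
After rounding ($50): Kowalski $400; Tam $1,350; Okafor $1,600; Dube $2,550; Ibarra $700; Lindqvist $750. Sum = $7,350.
Difference $7,400 − $7,350 = +$50 applied to largest ownership shares (Dube): Dube becomes $2,600.

Kowalski: $400 | Tam: $1,350 | Okafor: $1,600 | Dube: $2,600 | Ibarra: $700 | Lindqvist: $750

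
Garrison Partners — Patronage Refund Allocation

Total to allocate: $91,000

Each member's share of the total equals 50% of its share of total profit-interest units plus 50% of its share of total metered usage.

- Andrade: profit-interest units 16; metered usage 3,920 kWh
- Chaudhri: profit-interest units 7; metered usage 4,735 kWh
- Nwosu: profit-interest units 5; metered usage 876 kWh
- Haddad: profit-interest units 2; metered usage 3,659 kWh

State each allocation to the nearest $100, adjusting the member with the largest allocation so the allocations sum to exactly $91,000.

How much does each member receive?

Profit-interest units total 30; metered usage total 13,190.
Blended shares (50% profit-interest units + 50% metered usage): Andrade 0.4153; Chaudhri 0.2962; Nwosu 0.1165; Haddad 0.1720.
Raw shares: Andrade 37,789.03; Chaudhri 26,950.44; Nwosu 10,605.17; Haddad 15,655.36.
Rounded to nearest $100: Andrade $37,800; Chaudhri $27,000; Nwosu $10,600; Haddad $15,700. Sum = $91,100.
Difference $91,000 − $91,100 = −$100 applied to largest allocation (Andrade): Andrade becomes $37,700.

Andrade: $37,700 | Chaudhri: $27,000 | Nwosu: $10,600 | Haddad: $15,700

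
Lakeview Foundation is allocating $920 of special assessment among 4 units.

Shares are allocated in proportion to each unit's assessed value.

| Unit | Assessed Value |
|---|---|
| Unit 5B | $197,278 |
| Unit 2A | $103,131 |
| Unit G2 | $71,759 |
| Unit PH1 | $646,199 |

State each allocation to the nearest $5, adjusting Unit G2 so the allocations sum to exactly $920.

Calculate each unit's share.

Total assessed value = 1,018,367.
Proportional shares: Unit 5B 197,278/1,018,367 × $920 = 178.22; Unit 2A 103,131/1,018,367 × $920 = 93.17; Unit G2 71,759/1,018,367 × $920 = 64.83; Unit PH1 646,199/1,018,367 × $920 = 583.78.
After rounding ($5): Unit 5B $180; Unit 2A $95; Unit G2 $65; Unit PH1 $585. Sum = $925.
Difference $920 − $925 = −$5 applied to Unit G2: Unit G2 becomes $60.

Unit 5B: $180 | Unit 2A: $95 | Unit G2: $60 | Unit PH1: $585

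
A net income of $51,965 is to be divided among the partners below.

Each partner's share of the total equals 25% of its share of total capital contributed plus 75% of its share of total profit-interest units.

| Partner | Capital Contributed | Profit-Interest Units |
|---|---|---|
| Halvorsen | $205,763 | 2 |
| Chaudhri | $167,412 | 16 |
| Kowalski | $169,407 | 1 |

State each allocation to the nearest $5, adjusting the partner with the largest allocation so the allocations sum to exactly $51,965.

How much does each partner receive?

Totals — capital contributed 542,582, profit-interest units 19.
Composite weights (25% capital contributed + 75% profit-interest units): Halvorsen 0.1738; Chaudhri 0.7087; Kowalski 0.1175.
Proportional shares: Halvorsen 9,029.16; Chaudhri 36,828.41; Kowalski 6,107.43.
Rounded to nearest $5: Halvorsen $9,030; Chaudhri $36,830; Kowalski $6,105. Sum = $51,965.
No rounding difference to absorb.

Halvorsen: $9,030 · Chaudhri: $36,830 · Kowalski: $6,105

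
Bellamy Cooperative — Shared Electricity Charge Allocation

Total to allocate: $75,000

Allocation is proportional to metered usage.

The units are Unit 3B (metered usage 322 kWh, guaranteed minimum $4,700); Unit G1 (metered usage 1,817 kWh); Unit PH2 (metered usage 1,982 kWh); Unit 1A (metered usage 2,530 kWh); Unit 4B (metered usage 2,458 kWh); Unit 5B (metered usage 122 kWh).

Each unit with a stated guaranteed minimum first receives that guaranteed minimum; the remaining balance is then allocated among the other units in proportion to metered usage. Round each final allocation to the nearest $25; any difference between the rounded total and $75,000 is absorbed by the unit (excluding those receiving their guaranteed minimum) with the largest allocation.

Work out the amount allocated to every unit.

Fund the minimums — Unit 3B $4,700. Balance $70,300.
Balance split over remaining metered usage 8,909: Unit G1 14,337.76 → $14,350; Unit PH2 15,639.76 → $15,650; Unit 1A 19,963.97 → $19,975; Unit 4B 19,395.82 → $19,400; Unit 5B 962.69 → $975.
Rounding difference −$50 applied to Unit 1A → $19,925.

Unit 3B: $4,700; Unit G1: $14,350; Unit PH2: $15,650; Unit 1A: $19,925; Unit 4B: $19,400; Unit 5B: $975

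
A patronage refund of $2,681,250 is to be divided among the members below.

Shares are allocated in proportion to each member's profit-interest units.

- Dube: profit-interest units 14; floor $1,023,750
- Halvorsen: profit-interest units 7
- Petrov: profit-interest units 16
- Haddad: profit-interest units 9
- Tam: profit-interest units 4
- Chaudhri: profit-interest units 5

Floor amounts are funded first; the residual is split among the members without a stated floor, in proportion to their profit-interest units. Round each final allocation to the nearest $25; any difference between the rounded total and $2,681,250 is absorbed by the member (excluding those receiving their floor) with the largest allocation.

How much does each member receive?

Guaranteed amounts: Dube $1,023,750. Residual $1,657,500.
Residual split over remaining profit-interest units 41: Halvorsen 282,987.80 → $283,000; Petrov 646,829.27 → $646,825; Haddad 363,841.46 → $363,850; Tam 161,707.32 → $161,700; Chaudhri 202,134.15 → $202,125.

Dube: $1,023,750 | Halvorsen: $283,000 | Petrov: $646,825 | Haddad: $363,850 | Tam: $161,700 | Chaudhri: $202,125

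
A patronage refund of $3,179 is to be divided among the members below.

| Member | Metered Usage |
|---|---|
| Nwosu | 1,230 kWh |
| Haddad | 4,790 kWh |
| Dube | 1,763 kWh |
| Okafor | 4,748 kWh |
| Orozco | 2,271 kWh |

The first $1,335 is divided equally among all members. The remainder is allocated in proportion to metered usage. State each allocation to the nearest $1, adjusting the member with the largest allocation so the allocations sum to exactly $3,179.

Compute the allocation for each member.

First tranche $1,335 split equally: $267 each.
Remainder $1,844 by metered usage (total 14,802): Nwosu 153.23 → $153; Haddad 596.73 → $597; Dube 219.63 → $220; Okafor 591.495 → $591; Orozco 282.92 → $283.
Totals: Nwosu $267 + $153 = $420; Haddad $267 + $597 = $864; Dube $267 + $220 = $487; Okafor $267 + $591 = $858; Orozco $267 + $283 = $550.

Nwosu: $420 | Haddad: $864 | Dube: $487 | Okafor: $858 | Orozco: $550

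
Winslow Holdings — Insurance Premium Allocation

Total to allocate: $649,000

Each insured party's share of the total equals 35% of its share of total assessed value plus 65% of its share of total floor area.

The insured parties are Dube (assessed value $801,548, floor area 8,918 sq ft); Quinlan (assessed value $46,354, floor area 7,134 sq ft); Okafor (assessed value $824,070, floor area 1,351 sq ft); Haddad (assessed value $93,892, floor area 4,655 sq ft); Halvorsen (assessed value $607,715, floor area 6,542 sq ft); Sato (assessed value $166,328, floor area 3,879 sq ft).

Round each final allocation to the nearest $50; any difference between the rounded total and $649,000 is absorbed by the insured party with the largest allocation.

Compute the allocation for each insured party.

Totals — assessed value 2,539,907, floor area 32,479.
Composite weights (35% assessed value + 65% floor area): Dube 0.2889; Quinlan 0.1492; Okafor 0.1406; Haddad 0.1061; Halvorsen 0.2147; Sato 0.1006.
Unrounded shares: Dube 187,514.85; Quinlan 96,804.74; Okafor 91,245.88; Haddad 68,857.95; Halvorsen 139,319.48; Sato 65,257.09.
Rounded to nearest $50: Dube $187,500; Quinlan $96,800; Okafor $91,250; Haddad $68,850; Halvorsen $139,300; Sato $65,250. Sum = $648,950.
Difference $649,000 − $648,950 = +$50 applied to largest allocation (Dube): Dube becomes $187,550.

Dube: $187,550; Quinlan: $96,800; Okafor: $91,250; Haddad: $68,850; Halvorsen: $139,300; Sato: $65,250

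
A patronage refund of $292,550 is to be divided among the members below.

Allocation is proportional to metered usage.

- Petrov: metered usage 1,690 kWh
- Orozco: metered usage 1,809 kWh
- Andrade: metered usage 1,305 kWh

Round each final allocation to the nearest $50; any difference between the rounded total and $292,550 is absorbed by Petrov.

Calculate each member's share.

Petrov: $102,950 | Orozco: $110,150 | Andrade: $79,450

Sum of metered usage: 4,804.
Pro-rata amounts: Petrov 1,690/4,804 × $292,550 = 102,916.22; Orozco 1,809/4,804 × $292,550 = 110,162.98; Andrade 1,305/4,804 × $292,550 = 79,470.81.
At nearest $50: Petrov $102,900; Orozco $110,150; Andrade $79,450. Sum = $292,500.
Difference $292,550 − $292,500 = +$50 applied to Petrov: Petrov becomes $102,950.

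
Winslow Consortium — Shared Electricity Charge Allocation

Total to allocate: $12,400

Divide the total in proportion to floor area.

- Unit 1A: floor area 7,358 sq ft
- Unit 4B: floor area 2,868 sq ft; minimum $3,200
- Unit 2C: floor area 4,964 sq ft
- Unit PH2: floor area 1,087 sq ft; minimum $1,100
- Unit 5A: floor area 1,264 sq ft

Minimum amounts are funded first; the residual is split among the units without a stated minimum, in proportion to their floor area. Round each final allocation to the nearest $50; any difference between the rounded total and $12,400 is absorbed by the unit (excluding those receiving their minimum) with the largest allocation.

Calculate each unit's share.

Fund the minimums — Unit 4B $3,200; Unit PH2 $1,100. Remaining pool $8,100.
Remaining pool split over remaining floor area 13,586: Unit 1A 4,386.85 → $4,400; Unit 2C 2,959.55 → $2,950; Unit 5A 753.60 → $750.

Unit 1A: $4,400 · Unit 4B: $3,200 · Unit 2C: $2,950 · Unit PH2: $1,100 · Unit 5A: $750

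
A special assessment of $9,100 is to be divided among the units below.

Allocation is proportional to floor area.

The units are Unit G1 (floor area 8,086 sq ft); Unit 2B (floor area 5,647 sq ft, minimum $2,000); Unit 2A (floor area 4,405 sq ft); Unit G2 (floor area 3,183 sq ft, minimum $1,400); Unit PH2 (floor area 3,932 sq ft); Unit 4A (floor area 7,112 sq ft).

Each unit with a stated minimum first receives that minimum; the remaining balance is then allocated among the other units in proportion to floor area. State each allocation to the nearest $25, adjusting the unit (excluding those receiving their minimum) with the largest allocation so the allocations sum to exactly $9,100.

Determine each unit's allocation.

Unit G1: $1,950 | Unit 2B: $2,000 | Unit 2A: $1,075 | Unit G2: $1,400 | Unit PH2: $950 | Unit 4A: $1,725

Minimums first: Unit 2B $2,000; Unit G2 $1,400. Residual $5,700.
Residual split over remaining floor area 23,535: Unit G1 1,958.37 → $1,950; Unit 2A 1,066.86 → $1,075; Unit PH2 952.30 → $950; Unit 4A 1,722.47 → $1,725.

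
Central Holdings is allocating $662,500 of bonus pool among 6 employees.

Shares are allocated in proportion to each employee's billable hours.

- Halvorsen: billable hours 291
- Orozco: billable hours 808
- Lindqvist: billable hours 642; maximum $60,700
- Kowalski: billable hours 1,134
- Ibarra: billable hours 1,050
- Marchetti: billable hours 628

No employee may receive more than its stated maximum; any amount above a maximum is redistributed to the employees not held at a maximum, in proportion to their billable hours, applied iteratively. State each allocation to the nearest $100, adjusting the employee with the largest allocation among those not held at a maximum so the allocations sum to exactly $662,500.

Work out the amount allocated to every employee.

Total billable hours = 4,553.
Pro-rata shares before constraints: Halvorsen 42,342.96; Orozco 117,570.83; Lindqvist 93,416.43; Kowalski 165,006.59; Ibarra 152,783.88; Marchetti 91,379.31.
Capped: Lindqvist ($60,700); balance $601,800 reallocated over remaining billable hours 3,911.
Remaining shares: Halvorsen 44,777.24 → $44,800; Orozco 124,329.94 → $124,300; Kowalski 174,492.76 → $174,500; Ibarra 161,567.37 → $161,600; Marchetti 96,632.68 → $96,600.

Halvorsen: $44,800 | Orozco: $124,300 | Lindqvist: $60,700 | Kowalski: $174,500 | Ibarra: $161,600 | Marchetti: $96,600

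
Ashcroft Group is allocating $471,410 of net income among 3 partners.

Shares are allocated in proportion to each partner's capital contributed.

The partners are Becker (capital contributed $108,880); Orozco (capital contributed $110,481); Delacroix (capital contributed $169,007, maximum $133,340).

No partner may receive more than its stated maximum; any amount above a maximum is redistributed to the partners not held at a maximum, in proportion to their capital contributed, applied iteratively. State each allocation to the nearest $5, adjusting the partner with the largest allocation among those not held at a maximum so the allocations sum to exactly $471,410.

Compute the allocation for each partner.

Becker: $167,800 · Orozco: $170,270 · Delacroix: $133,340

Combined capital contributed = 388,368.
Pro-rata shares before constraints: Becker 132,161.05; Orozco 134,104.38; Delacroix 205,144.58.
Held at cap: Delacroix ($133,340); remaining pool $338,070 reallocated over remaining capital contributed 219,361.
Shares after redistribution: Becker 167,801.30 → $167,800; Orozco 170,268.70 → $170,270.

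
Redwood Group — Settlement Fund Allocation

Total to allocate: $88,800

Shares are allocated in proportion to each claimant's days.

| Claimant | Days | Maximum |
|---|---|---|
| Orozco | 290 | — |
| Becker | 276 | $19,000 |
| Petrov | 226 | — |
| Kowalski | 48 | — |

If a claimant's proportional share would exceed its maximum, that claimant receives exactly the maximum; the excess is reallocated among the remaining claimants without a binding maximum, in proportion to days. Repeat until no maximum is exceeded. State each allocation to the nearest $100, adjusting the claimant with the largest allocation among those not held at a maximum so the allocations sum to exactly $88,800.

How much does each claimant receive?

Orozco: $35,900; Becker: $19,000; Petrov: $28,000; Kowalski: $5,900

Days total: 840.
Pro-rata shares before constraints: Orozco 30,657.14; Becker 29,177.14; Petrov 23,891.43; Kowalski 5,074.29.
Held at cap: Becker ($19,000); balance $69,800 reallocated over remaining days 564.
Shares after redistribution: Orozco 35,890.07 → $35,900; Petrov 27,969.50 → $28,000; Kowalski 5,940.43 → $5,900.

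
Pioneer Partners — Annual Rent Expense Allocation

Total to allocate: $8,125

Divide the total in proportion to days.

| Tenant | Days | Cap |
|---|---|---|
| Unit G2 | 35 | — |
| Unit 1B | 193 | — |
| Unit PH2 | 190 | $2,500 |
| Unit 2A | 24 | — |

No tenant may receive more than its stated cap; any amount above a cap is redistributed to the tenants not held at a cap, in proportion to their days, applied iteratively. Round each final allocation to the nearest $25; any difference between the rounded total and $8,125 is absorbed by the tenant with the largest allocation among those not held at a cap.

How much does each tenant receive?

Unit G2: $775 | Unit 1B: $4,325 | Unit PH2: $2,500 | Unit 2A: $525

Days total: 442.
Unconstrained shares: Unit G2 643.38; Unit 1B 3,547.79; Unit PH2 3,492.65; Unit 2A 441.18.
Held at cap: Unit PH2 ($2,500); remaining pool $5,625 reallocated over remaining days 252.
Remaining shares: Unit G2 781.25 → $775; Unit 1B 4,308.04 → $4,300; Unit 2A 535.71 → $525.
Rounding difference +$25 applied to Unit 1B → $4,325.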